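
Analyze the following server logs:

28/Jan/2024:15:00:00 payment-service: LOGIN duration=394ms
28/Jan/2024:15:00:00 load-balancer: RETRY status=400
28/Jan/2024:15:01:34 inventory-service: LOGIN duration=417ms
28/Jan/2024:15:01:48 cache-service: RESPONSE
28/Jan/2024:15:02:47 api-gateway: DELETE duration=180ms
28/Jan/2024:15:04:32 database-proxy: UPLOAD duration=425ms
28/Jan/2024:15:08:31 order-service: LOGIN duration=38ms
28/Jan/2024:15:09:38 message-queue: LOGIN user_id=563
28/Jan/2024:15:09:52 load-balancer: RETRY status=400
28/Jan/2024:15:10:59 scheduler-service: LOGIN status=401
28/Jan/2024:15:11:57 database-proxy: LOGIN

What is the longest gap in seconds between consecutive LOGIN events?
417

To find the longest gap:

1. Extract all LOGIN events in chronological order
2. Calculate time differences between consecutive events
3. Find the maximum difference
4. Longest gap: 417 seconds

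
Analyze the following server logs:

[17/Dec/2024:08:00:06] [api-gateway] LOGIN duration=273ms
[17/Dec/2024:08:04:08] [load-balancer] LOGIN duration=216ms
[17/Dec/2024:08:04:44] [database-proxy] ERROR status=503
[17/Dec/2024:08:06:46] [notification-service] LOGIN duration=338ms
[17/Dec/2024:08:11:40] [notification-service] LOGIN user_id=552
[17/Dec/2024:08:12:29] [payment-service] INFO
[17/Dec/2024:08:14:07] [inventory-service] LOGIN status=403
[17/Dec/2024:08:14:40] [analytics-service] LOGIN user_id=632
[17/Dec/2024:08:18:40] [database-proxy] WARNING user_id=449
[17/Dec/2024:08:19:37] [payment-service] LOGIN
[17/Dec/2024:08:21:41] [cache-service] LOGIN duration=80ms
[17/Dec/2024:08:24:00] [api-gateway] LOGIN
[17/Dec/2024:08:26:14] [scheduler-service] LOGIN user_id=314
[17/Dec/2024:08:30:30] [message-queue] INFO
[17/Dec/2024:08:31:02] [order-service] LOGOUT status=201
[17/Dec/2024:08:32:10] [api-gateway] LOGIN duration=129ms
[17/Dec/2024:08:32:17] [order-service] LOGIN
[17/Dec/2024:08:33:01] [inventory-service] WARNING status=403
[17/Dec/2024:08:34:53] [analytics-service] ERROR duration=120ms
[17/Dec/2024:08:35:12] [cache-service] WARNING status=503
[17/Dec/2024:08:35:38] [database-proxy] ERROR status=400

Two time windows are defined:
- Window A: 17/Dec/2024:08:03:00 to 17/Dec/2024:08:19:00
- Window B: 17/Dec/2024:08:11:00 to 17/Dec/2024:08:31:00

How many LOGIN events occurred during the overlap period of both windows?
3

To find overlap events:

1. Window A: 17/Dec/2024:08:03:00 to 17/Dec/2024:08:19:00
2. Window B: 17/Dec/2024:08:11:00 to 17/Dec/2024:08:31:00
3. Overlap period: 17/Dec/2024:08:11:00 to 17/Dec/2024:08:19:00
4. Count LOGIN events in overlap: 3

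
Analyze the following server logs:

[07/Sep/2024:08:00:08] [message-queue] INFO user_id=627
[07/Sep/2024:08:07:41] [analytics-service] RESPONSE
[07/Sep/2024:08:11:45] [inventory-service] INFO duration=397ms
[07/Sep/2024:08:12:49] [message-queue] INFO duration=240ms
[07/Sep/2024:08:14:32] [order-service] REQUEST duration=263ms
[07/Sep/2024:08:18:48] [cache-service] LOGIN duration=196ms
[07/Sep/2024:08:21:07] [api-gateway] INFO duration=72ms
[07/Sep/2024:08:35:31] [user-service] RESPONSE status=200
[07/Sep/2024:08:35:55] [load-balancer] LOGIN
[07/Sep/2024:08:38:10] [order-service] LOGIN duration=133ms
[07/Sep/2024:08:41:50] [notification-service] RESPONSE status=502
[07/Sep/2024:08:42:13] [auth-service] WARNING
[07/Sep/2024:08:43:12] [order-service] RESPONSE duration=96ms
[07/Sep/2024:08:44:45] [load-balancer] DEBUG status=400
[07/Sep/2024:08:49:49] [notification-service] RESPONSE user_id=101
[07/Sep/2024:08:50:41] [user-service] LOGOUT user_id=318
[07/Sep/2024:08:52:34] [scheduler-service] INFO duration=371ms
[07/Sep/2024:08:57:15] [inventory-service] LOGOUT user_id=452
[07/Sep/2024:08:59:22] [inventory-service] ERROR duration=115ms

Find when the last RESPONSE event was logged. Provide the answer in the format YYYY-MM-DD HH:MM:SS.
2024-09-07 08:49:49

To find the last event:

1. Filter for all RESPONSE events
2. Sort by timestamp
3. Select the last one
4. Timestamp: 2024-09-07 08:49:49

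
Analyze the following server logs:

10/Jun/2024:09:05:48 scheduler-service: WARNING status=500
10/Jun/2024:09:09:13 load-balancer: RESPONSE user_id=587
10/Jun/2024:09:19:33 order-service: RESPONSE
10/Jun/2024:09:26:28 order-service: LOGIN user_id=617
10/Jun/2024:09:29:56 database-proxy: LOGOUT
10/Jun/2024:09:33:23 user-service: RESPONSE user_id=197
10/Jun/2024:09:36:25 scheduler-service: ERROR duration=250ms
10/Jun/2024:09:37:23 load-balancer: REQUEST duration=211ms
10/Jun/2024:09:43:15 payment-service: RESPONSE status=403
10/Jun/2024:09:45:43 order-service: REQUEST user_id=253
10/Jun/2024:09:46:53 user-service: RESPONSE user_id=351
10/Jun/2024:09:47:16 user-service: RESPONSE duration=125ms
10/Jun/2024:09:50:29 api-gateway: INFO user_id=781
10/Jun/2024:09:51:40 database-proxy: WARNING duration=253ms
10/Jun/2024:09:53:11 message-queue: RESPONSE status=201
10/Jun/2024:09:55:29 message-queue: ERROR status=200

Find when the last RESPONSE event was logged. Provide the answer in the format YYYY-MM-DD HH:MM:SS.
2024-06-10 09:53:11

To find the last event:

1. Filter for all RESPONSE events
2. Sort by timestamp
3. Select the last one
4. Timestamp: 2024-06-10 09:53:11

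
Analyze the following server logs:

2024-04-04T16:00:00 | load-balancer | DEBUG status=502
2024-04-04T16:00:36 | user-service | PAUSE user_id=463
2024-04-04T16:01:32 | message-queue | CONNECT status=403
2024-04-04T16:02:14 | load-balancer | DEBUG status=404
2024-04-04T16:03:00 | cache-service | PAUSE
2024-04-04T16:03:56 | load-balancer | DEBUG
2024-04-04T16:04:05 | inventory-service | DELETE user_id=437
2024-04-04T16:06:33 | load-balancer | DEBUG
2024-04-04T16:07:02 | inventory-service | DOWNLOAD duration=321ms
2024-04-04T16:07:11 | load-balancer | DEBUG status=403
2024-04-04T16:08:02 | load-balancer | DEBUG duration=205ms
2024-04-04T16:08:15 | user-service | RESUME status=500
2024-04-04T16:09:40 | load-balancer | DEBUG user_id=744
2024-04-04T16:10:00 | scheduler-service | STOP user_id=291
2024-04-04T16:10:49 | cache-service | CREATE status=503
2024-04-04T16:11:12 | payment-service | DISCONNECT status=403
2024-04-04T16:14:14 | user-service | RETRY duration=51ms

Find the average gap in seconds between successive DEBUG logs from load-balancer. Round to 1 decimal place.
96.7

To calculate average interval:

1. Find all DEBUG events for load-balancer in order
2. Calculate time gaps between consecutive events
3. Compute mean of gaps: 580 / 6 = 96.7 seconds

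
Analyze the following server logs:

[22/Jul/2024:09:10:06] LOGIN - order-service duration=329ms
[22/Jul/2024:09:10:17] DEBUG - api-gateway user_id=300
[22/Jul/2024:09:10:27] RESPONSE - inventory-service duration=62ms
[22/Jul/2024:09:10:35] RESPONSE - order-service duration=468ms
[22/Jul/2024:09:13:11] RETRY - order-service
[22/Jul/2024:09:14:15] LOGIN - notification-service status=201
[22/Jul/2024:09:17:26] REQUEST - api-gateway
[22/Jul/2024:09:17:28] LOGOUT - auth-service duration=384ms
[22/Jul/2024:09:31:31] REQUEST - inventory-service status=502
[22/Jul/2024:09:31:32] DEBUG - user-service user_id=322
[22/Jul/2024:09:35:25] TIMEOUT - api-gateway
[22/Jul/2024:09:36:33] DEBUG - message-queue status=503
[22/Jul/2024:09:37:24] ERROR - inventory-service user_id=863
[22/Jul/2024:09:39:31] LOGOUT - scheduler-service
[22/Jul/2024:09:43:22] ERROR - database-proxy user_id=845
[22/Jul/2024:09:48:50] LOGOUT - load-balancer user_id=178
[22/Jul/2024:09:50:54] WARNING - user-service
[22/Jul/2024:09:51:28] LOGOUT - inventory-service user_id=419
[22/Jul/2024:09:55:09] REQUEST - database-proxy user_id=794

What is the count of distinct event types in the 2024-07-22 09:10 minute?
3

To count unique event types:

1. Filter events in the minute starting at 2024-07-22 09:10
2. Extract event types from matching entries
3. Count unique types: 3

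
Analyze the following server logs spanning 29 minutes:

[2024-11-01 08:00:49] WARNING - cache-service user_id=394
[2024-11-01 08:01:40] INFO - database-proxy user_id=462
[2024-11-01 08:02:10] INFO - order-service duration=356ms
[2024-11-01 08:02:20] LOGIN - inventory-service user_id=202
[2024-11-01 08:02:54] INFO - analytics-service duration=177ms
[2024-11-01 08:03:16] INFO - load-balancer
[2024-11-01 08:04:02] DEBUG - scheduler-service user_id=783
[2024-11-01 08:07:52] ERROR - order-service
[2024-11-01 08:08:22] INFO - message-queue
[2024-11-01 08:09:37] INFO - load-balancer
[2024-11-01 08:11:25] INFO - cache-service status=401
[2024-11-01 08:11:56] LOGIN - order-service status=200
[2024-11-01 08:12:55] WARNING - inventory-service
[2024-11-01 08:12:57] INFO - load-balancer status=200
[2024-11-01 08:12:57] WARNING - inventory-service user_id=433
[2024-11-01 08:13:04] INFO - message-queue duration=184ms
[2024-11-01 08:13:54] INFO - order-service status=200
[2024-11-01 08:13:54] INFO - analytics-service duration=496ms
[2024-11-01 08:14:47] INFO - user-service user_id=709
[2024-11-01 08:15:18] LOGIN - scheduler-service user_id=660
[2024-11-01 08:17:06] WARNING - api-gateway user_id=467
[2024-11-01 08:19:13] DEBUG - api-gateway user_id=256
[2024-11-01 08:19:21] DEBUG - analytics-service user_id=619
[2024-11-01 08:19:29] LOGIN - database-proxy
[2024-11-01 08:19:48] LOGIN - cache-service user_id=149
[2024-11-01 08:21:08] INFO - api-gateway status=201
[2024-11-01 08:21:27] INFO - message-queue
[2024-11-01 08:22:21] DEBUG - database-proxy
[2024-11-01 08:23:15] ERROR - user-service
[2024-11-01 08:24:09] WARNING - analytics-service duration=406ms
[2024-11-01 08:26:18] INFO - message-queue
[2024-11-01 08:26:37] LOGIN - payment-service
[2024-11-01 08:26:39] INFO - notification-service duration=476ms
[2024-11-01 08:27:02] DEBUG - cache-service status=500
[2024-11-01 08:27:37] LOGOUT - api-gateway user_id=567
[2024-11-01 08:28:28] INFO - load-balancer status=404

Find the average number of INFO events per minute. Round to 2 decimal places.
0.59

To calculate the rate:

1. Count total INFO events: 17
2. Total time period: 29 minutes
3. Rate = 17 / 29 = 0.59 events per minute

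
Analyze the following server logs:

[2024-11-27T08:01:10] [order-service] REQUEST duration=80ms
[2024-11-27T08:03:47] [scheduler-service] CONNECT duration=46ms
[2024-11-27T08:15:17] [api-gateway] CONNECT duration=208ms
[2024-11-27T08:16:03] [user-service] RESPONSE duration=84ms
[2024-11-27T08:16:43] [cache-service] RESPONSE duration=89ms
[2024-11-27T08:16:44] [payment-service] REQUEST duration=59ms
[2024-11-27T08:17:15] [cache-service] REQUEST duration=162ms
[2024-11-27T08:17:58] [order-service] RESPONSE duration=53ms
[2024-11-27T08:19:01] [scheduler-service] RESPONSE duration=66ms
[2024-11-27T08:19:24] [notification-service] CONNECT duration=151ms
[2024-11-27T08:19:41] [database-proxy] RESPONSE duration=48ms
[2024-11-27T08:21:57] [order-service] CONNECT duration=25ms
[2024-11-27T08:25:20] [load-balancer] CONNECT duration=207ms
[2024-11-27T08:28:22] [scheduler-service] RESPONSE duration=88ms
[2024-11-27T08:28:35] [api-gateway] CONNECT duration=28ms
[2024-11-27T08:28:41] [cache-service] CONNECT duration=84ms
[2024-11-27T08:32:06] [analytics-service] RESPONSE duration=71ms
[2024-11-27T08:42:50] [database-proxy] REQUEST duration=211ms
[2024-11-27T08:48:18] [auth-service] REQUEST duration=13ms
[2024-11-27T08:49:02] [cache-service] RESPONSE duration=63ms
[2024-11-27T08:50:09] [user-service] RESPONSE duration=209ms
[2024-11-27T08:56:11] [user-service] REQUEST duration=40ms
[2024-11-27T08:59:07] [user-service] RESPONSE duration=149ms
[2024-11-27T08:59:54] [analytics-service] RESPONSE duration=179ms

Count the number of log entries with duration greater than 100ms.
8

To count timeouts:

1. Threshold: 100ms
2. Extract duration from each log entry
3. Count entries where duration > 100
4. Timeout count: 8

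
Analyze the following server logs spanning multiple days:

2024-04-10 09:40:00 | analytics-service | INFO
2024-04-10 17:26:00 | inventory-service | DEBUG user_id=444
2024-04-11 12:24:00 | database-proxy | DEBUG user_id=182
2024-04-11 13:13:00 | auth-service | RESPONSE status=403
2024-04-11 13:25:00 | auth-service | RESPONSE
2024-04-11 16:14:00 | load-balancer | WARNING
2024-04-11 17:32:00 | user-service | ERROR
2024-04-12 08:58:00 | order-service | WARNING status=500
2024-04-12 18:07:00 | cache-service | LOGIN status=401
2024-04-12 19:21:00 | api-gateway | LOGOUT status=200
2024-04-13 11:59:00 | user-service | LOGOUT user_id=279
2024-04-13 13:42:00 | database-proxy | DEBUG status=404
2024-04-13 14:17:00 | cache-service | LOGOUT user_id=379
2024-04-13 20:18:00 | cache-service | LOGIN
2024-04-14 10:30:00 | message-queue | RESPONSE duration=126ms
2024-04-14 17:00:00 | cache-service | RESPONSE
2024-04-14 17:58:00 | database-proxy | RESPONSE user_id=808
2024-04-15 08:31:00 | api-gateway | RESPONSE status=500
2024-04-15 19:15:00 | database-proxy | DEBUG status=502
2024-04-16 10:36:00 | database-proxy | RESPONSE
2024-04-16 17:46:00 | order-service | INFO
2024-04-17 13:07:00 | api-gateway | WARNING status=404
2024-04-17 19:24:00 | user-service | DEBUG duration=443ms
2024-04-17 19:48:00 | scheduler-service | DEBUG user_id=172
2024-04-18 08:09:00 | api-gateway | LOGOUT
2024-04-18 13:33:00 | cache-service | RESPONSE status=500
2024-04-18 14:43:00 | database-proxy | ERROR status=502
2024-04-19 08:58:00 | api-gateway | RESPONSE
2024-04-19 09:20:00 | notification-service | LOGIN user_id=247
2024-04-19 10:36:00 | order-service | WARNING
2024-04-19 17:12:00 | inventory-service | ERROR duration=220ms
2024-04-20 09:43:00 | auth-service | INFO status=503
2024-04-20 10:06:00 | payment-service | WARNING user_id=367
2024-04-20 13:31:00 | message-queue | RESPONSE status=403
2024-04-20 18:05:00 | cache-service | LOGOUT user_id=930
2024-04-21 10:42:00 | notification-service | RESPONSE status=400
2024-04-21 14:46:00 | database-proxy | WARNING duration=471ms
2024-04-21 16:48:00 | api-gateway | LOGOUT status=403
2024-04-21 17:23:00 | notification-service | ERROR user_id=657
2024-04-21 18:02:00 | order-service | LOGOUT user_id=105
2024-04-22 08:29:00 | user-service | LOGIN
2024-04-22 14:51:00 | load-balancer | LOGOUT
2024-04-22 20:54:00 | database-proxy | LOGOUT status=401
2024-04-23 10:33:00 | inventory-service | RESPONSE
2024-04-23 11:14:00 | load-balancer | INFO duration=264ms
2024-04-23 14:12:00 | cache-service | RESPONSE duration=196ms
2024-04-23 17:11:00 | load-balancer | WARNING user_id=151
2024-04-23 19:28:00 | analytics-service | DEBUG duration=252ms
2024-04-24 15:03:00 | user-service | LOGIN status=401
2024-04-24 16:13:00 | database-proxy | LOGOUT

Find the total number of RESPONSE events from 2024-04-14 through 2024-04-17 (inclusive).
5

To filter by date range:

1. Date range: 2024-04-14 through 2024-04-17, both dates inclusive
2. Filter for RESPONSE events whose date falls in this range
3. Count matching events: 5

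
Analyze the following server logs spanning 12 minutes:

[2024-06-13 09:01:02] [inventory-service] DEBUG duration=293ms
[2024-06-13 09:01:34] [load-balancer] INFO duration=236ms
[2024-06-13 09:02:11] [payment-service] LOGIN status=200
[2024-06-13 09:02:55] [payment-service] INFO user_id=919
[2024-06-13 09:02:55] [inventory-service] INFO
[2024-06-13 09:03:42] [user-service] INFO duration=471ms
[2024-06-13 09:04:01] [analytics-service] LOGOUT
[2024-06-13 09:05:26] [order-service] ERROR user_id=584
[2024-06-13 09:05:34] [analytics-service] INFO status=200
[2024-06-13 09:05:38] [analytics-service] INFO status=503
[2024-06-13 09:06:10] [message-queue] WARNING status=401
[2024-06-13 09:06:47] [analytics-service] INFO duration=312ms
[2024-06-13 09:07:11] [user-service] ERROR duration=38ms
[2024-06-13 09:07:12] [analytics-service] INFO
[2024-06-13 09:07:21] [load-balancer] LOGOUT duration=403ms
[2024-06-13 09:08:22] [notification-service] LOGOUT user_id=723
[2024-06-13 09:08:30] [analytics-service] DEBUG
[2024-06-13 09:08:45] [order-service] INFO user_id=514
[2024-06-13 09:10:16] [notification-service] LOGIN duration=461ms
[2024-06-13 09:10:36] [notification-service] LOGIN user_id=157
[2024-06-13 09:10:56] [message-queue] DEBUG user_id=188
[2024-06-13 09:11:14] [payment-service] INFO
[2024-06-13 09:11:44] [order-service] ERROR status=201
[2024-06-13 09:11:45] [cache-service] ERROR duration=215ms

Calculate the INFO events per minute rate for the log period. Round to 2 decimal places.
0.83

To calculate the rate:

1. Count total INFO events: 10
2. Total time period: 12 minutes
3. Rate = 10 / 12 = 0.83 events per minute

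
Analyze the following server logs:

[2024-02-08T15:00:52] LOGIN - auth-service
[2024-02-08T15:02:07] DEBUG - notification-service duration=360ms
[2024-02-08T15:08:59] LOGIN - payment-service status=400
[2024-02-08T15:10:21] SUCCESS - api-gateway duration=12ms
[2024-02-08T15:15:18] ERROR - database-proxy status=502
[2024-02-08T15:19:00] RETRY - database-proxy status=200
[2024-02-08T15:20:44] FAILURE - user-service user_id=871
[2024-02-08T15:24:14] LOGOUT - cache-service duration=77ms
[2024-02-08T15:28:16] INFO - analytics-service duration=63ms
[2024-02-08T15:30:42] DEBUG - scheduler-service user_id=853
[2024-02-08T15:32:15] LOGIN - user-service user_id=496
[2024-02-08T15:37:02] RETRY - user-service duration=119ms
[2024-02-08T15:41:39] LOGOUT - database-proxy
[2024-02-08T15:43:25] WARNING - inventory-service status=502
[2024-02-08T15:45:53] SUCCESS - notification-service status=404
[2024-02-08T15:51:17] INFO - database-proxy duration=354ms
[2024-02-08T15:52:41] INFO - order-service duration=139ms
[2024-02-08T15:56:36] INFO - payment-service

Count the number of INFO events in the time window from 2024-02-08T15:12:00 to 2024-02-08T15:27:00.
0

To count events in the time window:

1. Window boundaries: 2024-02-08T15:12:00 to 2024-02-08T15:27:00
2. Filter for INFO events within this window
3. Count matching events: 0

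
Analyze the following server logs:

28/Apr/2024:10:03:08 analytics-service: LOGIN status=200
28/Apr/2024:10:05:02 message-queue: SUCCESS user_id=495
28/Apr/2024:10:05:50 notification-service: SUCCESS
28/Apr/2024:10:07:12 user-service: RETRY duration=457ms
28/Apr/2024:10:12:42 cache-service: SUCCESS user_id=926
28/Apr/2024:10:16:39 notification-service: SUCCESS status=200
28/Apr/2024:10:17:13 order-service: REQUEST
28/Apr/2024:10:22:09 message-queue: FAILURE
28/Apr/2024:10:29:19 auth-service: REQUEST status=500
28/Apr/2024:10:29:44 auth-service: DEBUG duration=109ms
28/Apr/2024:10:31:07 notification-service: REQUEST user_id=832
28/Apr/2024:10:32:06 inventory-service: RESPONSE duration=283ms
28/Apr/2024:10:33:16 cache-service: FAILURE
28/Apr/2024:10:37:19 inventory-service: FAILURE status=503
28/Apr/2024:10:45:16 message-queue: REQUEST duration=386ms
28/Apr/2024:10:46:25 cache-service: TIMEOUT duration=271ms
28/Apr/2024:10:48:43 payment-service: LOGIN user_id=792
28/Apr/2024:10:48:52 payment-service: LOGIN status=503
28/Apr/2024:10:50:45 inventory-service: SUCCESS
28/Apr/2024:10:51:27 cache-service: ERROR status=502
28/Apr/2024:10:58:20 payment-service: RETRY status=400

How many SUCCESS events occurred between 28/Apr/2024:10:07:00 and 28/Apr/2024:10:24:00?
2

To count events in the time window:

1. Window boundaries: 28/Apr/2024:10:07:00 to 28/Apr/2024:10:24:00
2. Filter for SUCCESS events within this window
3. Count matching events: 2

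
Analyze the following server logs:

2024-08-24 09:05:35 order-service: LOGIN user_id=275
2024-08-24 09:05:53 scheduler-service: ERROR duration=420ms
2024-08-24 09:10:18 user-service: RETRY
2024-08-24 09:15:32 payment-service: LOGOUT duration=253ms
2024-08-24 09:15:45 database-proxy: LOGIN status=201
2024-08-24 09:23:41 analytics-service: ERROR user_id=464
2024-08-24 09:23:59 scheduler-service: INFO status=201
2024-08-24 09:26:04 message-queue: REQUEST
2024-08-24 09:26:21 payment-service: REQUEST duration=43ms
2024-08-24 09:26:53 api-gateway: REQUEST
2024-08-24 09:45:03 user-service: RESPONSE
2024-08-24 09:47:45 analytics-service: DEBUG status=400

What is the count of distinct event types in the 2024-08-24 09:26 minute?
1

To count unique event types:

1. Filter events in the minute starting at 2024-08-24 09:26
2. Extract event types from matching entries
3. Count unique types: 1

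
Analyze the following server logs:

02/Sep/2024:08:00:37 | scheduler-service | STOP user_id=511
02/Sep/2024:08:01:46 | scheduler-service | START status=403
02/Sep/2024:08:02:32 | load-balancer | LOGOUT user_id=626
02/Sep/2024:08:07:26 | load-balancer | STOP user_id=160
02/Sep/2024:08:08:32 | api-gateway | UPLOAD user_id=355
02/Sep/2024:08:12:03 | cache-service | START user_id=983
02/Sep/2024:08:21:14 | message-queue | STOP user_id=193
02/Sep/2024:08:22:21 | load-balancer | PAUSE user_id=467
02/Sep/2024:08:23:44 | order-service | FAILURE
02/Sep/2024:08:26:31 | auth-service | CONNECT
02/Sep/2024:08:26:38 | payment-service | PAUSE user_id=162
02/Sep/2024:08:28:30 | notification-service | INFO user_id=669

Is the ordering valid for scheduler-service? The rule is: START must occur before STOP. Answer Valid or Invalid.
Invalid

To validate ordering:

1. Required order: START → STOP
2. Rule: START must occur before STOP
3. Check actual order of events for scheduler-service
4. Result: Invalid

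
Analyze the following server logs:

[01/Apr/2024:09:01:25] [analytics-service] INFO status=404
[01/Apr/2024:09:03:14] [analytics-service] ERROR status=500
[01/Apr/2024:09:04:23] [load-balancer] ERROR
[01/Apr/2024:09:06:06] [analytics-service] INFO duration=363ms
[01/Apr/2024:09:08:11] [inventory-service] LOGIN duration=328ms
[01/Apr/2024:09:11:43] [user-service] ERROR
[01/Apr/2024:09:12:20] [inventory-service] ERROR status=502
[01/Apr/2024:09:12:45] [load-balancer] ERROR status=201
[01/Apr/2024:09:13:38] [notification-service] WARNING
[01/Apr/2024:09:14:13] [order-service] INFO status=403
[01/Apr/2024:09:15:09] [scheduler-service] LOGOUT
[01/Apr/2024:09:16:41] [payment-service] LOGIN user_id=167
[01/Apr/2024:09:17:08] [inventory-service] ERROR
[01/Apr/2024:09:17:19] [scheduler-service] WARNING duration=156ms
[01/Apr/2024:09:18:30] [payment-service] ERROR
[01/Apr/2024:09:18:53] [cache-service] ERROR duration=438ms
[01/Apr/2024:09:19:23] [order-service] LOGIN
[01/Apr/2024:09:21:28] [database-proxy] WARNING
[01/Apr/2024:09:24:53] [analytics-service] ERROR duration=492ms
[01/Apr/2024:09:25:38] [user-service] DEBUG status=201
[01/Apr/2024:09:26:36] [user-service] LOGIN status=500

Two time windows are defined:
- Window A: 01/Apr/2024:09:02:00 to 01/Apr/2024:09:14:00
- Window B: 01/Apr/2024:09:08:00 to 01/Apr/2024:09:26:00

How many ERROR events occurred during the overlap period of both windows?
3

To find overlap events:

1. Window A: 01/Apr/2024:09:02:00 to 01/Apr/2024:09:14:00
2. Window B: 01/Apr/2024:09:08:00 to 01/Apr/2024:09:26:00
3. Overlap period: 01/Apr/2024:09:08:00 to 01/Apr/2024:09:14:00
4. Count ERROR events in overlap: 3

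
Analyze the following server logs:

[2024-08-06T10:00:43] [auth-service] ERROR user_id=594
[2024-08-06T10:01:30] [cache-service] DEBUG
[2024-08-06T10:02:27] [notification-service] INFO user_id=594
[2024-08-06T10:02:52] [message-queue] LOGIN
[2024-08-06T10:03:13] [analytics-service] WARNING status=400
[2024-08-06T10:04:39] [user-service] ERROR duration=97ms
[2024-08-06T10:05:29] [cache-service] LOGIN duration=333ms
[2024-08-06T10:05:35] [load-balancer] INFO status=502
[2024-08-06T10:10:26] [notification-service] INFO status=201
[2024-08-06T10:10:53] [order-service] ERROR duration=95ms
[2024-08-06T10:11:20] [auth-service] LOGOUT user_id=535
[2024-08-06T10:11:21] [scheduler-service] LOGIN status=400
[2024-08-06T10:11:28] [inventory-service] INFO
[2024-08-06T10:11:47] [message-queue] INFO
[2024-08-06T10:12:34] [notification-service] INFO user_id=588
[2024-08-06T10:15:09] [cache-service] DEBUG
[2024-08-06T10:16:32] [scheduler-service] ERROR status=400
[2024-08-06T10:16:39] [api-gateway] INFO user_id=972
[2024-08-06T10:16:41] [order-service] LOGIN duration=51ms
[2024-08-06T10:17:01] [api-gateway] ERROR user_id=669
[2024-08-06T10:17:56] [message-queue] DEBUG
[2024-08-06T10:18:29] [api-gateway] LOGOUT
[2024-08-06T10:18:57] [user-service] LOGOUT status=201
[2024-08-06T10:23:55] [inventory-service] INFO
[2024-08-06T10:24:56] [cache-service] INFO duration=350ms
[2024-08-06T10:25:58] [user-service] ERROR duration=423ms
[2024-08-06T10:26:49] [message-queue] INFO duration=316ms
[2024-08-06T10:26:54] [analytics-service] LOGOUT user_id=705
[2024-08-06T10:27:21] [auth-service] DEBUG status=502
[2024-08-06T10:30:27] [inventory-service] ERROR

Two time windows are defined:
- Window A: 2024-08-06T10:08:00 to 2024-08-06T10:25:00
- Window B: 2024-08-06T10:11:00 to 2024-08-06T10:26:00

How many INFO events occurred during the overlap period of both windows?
6

To find overlap events:

1. Window A: 2024-08-06T10:08:00 to 2024-08-06T10:25:00
2. Window B: 2024-08-06T10:11:00 to 2024-08-06T10:26:00
3. Overlap period: 2024-08-06T10:11:00 to 2024-08-06T10:25:00
4. Count INFO events in overlap: 6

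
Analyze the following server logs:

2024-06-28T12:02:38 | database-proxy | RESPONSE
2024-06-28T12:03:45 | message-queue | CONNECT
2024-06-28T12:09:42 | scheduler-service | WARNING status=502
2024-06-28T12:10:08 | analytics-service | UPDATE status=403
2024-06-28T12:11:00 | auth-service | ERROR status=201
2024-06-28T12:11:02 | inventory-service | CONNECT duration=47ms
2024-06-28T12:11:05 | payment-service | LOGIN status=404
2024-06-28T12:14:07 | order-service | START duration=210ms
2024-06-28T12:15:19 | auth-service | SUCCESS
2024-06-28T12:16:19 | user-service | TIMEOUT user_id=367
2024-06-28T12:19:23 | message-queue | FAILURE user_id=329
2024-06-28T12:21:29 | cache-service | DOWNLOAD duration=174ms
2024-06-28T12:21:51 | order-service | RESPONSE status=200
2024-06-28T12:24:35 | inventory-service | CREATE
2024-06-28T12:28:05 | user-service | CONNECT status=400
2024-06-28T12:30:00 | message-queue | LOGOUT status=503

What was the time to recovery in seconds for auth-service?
259

To calculate recovery time:

1. Find ERROR event for auth-service: 2024-06-28T12:11:00
2. Find next SUCCESS event for auth-service: 2024-06-28T12:15:19
3. Recovery time: 2024-06-28T12:15:19 - 2024-06-28T12:11:00 = 259 seconds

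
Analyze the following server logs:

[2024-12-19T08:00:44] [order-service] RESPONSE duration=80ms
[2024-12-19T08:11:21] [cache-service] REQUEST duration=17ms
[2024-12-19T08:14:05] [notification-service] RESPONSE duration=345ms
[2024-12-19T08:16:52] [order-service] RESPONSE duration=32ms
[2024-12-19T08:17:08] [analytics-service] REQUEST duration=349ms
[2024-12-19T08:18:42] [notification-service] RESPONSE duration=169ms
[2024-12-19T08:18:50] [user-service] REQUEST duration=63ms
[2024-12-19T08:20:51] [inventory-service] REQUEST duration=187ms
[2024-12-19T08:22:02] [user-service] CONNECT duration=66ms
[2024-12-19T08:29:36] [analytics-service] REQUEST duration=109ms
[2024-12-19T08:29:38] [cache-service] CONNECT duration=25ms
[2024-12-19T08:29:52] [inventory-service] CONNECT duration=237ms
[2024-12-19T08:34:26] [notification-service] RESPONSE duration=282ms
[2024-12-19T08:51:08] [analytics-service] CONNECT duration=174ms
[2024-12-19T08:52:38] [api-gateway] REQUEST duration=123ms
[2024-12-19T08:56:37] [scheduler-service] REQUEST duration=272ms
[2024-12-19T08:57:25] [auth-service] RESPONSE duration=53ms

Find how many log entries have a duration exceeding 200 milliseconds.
5

To count timeouts:

1. Threshold: 200ms
2. Extract duration from each log entry
3. Count entries where duration > 200
4. Timeout count: 5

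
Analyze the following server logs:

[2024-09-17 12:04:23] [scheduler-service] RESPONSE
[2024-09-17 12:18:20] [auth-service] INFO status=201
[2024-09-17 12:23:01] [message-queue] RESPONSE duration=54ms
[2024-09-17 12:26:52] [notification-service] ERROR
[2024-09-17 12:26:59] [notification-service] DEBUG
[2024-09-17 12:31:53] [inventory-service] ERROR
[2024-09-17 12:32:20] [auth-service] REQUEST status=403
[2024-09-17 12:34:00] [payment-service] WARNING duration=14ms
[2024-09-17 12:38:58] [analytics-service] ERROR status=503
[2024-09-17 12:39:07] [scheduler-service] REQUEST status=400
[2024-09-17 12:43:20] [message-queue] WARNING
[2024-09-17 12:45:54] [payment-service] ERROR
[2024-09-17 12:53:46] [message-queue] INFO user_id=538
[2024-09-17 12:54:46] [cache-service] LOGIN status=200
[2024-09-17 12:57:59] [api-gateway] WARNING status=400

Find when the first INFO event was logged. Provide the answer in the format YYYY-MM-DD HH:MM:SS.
2024-09-17 12:18:20

To find the first event:

1. Filter for all INFO events
2. Sort by timestamp
3. Select the first one
4. Timestamp: 2024-09-17 12:18:20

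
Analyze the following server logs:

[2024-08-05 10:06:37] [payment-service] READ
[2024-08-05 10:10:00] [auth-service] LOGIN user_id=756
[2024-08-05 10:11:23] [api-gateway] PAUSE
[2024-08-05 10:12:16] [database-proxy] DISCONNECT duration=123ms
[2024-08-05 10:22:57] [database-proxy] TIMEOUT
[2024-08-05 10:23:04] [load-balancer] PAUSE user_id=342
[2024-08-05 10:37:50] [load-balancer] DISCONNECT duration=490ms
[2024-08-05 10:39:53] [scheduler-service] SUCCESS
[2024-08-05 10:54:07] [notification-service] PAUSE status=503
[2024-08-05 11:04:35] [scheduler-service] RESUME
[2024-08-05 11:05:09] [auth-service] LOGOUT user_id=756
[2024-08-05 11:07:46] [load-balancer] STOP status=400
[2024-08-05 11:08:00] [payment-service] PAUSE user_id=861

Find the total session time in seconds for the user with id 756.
3309

To calculate session duration:

1. Find LOGIN event for user_id=756: 2024-08-05 10:10:00
2. Find LOGOUT event for user_id=756: 2024-08-05 11:05:09
3. Session duration: 2024-08-05 11:05:09 - 2024-08-05 10:10:00 = 3309 seconds (55 minutes)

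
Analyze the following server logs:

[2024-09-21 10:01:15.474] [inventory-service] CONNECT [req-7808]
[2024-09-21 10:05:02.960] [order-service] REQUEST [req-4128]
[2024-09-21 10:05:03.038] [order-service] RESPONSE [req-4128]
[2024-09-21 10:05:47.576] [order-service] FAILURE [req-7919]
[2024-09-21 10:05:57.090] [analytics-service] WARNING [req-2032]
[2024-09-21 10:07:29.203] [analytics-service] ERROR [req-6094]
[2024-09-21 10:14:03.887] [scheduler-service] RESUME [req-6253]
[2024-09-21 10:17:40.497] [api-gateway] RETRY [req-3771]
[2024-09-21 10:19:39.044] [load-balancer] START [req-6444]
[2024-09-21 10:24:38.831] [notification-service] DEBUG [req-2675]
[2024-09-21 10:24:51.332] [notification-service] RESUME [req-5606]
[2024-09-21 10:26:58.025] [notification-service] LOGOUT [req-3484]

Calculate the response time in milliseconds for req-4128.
78

To calculate latency:

1. Find REQUEST with id req-4128: 2024-09-21 10:05:02.960
2. Find RESPONSE with id req-4128: 2024-09-21 10:05:03.038
3. Latency: 2024-09-21 10:05:03.038 - 2024-09-21 10:05:02.960 = 78ms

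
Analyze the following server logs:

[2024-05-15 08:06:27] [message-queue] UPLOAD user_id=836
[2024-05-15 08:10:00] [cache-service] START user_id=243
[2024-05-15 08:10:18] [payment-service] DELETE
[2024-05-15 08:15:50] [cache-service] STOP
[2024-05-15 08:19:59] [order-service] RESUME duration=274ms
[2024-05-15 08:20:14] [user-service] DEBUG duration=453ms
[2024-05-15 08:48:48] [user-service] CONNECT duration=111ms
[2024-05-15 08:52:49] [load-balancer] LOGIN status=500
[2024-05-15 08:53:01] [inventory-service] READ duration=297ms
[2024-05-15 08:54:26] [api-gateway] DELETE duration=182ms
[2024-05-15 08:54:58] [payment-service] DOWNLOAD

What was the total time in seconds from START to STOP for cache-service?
350

To calculate state duration:

1. Find START event for cache-service: 2024-05-15 08:10:00
2. Find STOP event for cache-service: 2024-05-15 08:15:50
3. Calculate duration: 2024-05-15 08:15:50 - 2024-05-15 08:10:00 = 350 seconds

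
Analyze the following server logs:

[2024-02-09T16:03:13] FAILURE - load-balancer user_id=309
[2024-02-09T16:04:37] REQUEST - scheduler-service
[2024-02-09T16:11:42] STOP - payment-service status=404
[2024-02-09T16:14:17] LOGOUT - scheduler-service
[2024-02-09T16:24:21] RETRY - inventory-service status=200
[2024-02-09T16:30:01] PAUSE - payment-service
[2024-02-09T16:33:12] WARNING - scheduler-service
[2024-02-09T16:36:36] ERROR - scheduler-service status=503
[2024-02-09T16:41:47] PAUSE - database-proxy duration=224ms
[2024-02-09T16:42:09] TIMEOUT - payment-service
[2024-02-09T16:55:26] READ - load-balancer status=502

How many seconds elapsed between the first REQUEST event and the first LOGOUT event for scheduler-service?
580

To find the time between events:

1. Locate the first REQUEST event for scheduler-service: 2024-02-09T16:04:37
2. Locate the first LOGOUT event for scheduler-service: 2024-02-09T16:14:17
3. Calculate the difference: 2024-02-09T16:14:17 - 2024-02-09T16:04:37 = 580 seconds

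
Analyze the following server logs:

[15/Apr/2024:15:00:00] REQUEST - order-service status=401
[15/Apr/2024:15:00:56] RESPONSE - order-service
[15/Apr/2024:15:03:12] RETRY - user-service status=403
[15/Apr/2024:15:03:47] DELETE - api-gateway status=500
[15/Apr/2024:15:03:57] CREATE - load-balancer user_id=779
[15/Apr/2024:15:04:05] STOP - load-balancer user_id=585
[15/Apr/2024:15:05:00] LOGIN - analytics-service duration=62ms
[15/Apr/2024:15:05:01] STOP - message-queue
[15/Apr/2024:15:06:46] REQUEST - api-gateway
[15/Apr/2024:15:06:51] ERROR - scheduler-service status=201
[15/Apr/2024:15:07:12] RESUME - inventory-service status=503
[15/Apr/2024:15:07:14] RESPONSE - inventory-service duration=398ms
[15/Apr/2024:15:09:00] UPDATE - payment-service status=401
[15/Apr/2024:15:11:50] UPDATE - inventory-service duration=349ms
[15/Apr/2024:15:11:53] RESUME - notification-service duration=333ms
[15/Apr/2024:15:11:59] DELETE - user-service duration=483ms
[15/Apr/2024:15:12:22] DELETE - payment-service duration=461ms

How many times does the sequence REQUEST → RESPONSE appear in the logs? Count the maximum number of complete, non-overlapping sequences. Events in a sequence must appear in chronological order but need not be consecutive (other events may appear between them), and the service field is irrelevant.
2

To count sequences:

1. Look for pattern: REQUEST → RESPONSE
2. Greedily scan the log in chronological order, matching each sequence element in turn (ignoring service)
3. Each time the full pattern completes, increment the count and restart matching from the next event
4. Complete non-overlapping sequences found: 2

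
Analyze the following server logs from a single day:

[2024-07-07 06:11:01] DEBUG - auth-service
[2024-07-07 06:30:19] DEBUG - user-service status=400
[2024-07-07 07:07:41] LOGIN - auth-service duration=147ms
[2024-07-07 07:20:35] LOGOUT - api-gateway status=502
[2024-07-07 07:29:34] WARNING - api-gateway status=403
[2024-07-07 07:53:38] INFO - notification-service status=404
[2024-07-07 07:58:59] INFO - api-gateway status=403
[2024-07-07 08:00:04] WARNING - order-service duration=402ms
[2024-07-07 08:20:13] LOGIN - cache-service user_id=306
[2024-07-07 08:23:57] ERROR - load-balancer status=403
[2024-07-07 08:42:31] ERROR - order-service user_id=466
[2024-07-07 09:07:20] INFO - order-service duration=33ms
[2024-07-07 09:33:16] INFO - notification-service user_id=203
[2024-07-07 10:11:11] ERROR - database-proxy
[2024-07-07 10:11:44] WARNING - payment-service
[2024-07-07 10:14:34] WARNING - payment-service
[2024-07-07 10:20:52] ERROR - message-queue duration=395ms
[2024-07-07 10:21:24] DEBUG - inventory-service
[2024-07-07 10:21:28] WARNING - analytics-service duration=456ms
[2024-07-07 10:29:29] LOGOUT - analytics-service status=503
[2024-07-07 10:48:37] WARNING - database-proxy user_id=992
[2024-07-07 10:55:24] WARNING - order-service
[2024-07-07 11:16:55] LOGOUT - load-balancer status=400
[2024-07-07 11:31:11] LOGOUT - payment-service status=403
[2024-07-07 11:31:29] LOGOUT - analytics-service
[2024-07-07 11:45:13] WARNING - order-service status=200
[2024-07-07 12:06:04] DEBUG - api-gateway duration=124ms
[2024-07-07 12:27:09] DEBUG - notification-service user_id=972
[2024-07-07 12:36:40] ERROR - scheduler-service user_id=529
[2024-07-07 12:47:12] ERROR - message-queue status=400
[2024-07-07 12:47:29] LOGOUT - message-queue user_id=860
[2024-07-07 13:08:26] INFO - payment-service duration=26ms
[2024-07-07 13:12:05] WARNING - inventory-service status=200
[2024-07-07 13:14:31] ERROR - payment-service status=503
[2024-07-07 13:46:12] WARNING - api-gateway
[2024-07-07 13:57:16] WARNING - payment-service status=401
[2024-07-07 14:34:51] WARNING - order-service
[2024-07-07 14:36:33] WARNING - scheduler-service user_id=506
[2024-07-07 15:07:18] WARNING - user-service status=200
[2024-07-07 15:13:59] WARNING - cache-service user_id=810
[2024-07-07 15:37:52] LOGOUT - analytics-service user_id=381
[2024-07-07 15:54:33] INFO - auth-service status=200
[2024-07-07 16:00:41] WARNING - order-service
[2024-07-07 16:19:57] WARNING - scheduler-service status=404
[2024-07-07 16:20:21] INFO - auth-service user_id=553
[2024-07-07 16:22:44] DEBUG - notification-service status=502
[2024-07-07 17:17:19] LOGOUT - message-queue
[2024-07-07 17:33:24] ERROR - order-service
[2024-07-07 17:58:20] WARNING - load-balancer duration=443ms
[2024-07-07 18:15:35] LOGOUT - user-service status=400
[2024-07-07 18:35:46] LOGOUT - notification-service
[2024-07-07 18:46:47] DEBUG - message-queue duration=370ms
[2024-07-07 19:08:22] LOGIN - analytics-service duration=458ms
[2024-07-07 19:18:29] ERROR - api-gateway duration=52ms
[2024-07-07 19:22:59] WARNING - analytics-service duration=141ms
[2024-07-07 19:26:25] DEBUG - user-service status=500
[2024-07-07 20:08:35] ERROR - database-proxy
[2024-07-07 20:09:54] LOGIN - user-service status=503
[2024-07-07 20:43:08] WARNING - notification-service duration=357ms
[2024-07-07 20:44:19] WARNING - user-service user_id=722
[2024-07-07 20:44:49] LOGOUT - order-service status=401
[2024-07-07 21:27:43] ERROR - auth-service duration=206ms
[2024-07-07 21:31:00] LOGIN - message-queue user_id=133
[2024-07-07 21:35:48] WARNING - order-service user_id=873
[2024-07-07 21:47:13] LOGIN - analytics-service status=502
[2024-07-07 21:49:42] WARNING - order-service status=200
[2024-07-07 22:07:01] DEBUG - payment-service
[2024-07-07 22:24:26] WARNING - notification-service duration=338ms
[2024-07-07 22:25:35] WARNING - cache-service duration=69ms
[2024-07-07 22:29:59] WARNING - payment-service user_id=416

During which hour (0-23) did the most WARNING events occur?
10

To find the peak hour:

1. Group all WARNING events by hour
2. Count events in each hour
3. Find hour with maximum count
4. Peak hour: 10 (with 5 events)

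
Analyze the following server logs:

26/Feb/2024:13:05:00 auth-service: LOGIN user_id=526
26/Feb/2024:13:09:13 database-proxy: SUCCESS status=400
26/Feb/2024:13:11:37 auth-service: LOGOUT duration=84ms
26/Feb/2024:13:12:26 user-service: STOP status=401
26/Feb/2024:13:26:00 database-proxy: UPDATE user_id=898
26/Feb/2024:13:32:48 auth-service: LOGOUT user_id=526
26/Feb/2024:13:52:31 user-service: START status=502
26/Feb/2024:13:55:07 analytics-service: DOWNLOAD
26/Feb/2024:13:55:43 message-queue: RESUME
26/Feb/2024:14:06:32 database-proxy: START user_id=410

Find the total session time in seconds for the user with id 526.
1668

To calculate session duration:

1. Find LOGIN event for user_id=526: 26/Feb/2024:13:05:00
2. Find LOGOUT event for user_id=526: 26/Feb/2024:13:32:48
3. Session duration: 26/Feb/2024:13:32:48 - 26/Feb/2024:13:05:00 = 1668 seconds (27 minutes)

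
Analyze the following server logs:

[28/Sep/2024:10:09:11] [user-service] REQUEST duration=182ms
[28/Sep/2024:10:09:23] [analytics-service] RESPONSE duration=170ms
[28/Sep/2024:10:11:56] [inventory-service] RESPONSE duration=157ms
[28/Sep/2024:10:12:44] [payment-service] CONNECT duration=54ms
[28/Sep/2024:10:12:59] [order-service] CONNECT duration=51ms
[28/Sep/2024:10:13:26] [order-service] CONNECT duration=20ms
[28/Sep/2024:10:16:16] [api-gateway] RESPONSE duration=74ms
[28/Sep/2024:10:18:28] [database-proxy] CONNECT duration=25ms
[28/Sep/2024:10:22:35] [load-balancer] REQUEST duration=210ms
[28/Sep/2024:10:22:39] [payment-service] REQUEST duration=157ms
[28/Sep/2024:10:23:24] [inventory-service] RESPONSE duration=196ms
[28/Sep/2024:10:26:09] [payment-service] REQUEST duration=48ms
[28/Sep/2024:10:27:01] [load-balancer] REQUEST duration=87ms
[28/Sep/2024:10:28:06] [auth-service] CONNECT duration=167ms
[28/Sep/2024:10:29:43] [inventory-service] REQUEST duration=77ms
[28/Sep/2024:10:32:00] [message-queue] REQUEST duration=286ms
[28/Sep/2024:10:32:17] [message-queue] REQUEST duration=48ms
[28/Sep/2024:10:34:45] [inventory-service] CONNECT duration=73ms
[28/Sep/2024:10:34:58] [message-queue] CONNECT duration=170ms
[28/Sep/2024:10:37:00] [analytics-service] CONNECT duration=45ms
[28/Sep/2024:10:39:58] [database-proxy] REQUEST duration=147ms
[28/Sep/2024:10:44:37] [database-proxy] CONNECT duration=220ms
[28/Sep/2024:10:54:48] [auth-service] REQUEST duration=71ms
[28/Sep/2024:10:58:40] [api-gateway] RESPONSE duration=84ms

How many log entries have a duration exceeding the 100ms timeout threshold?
11

To count timeouts:

1. Threshold: 100ms
2. Extract duration from each log entry
3. Count entries where duration > 100
4. Timeout count: 11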